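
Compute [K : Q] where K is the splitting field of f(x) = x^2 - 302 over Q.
[K : Q] = 2

f(x) = x^2 - 302 factors as (x - √302)(x + √302). The splitting field is K = Q(√302). Since 302 is squarefree and > 1, it is not a perfect square, so x^2 - 302 is irreducible over Q and [Q(√302) : Q] = 2. Hence [K : Q] = 2.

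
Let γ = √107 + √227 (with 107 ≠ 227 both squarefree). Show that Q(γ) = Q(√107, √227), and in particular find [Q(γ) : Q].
[Q(γ) : Q] = 4 (equivalently, Q(γ) = Q(√107, √227))

Obviously Q(γ) ⊆ Q(√107, √227), and [Q(√107, √227):Q] = 4 (since 107, 227 are distinct squarefree integers > 1 with 24289 not a perfect square). To show equality we compute the minimal polynomial of γ. From γ = √107 + √227: γ^2 = 107 + 2√(24289) + 227 = 334 + 2√(24289), so γ^2 - 334 = 2√(24289); squaring, (γ^2 - 334)^2 = 4·24289, i.e. γ^4 - 668γ^2 + 111556 - 97156 = 0, i.e. γ^4 - 668γ^2 + 14400 = 0. So γ is a root of x^4 - 668x^2 + 14400. This polynomial is irreducible over Q: it has no rational root (each ±√107 ± √227 is irrational), and any factorization into two quadratics over Q would force √(24289) ∈ Q (pairing opposite roots) or √107, √227 ∈ Q (other pairings), all impossible. Hence [Q(γ):Q] = 4 = [Q(√107, √227):Q], so Q(γ) = Q(√107, √227).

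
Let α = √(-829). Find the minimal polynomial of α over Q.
m_α(x) = x^2 + 829

α satisfies α^2 + 829 = 0, so x^2 + 829 annihilates α. Since d = -829 is squarefree and ≠ 1, it is not a perfect square in Q, so x^2 + 829 has no rational root and is therefore irreducible over Q (a degree-2 polynomial over a field is irreducible iff it has no root). Hence m_α(x) = x^2 + 829.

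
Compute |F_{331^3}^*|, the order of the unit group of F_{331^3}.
|F_{331^3}^*| = 36264690

F_{331^3} has 331^3 = 36264691 elements; its multiplicative group consists of all nonzero elements, so |F_{331^3}^*| = 36264691 - 1 = 36264690. (It is cyclic since any finite subgroup of the multiplicative group of a field is cyclic.)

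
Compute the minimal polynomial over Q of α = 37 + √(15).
m_α(x) = x^2 - 74x + 1354

From α - 37 = √(15), squaring gives (α - 37)^2 = 15, i.e. α^2 - 74α + 1369 = 15, so α^2 - 74α + 1354 = 0. The discriminant of x^2 - 74x + 1354 is (-74)^2 - 4·(1354) = 5476 - 5416 = 60, and 4·(15) is not a perfect square in Q since 15 is squarefree and ≠ 1. Hence x^2 - 74x + 1354 is irreducible over Q and is the minimal polynomial of α.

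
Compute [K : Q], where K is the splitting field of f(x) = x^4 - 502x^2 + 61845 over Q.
[K : Q] = 4

Solving the quadratic in x^2: x^2 = (502 ± √(502^2 - 4·61845))/2 = (502 ± √4624)/2 = (502 ± 68)/2, giving x^2 = 285 or x^2 = 217. So f(x) = (x^2 - 285)(x^2 - 217) and the roots of f are ±√285, ±√217. Hence the splitting field is K = Q(√285, √217). Since 285 and 217 are distinct squarefree integers > 1, their product 61845 is not a perfect square, so √217 ∉ Q(√285). By the tower law [K:Q] = [Q(√285,√217):Q(√285)] · [Q(√285):Q] = 2 · 2 = 4.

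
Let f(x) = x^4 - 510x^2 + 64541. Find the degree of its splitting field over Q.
[K : Q] = 4

Solving the quadratic in x^2: x^2 = (510 ± √(510^2 - 4·64541))/2 = (510 ± √1936)/2 = (510 ± 44)/2, giving x^2 = 233 or x^2 = 277. So f(x) = (x^2 - 233)(x^2 - 277) and the roots of f are ±√233, ±√277. Hence the splitting field is K = Q(√233, √277). Since 233 and 277 are distinct squarefree integers > 1, their product 64541 is not a perfect square, so √277 ∉ Q(√233). By the tower law [K:Q] = [Q(√233,√277):Q(√233)] · [Q(√233):Q] = 2 · 2 = 4.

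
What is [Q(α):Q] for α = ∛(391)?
[Q(α):Q] = 3

The minimal polynomial of α is x^3 - 391, irreducible over Q since 391 is not a perfect cube (so x^3 - 391 has no rational root). Hence [Q(α):Q] = deg(m_α) = 3.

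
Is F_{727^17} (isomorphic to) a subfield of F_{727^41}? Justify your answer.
No: F_{727^17} is not a subfield of F_{727^41}

F_{p^m} embeds in F_{p^n} iff m | n. Here 17 ∤ 41 (since 41 = 2·17 + 7 with remainder 7 ≠ 0), so F_{727^17} is not a subfield of F_{727^41}. Equivalently: if it were, the tower law would give 17 = [F_{727^17}:F_727] dividing [F_{727^41}:F_727] = 41, contradiction.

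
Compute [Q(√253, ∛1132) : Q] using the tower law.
[Q(√253, ∛1132) : Q] = 6

Let L = Q(√253, ∛1132). Since Q(√253) ⊂ L and [Q(√253):Q] = 2, the tower law gives 2 | [L:Q]. Likewise Q(∛1132) ⊂ L with [Q(∛1132):Q] = 3 (because 1132 is not a perfect cube), so 3 | [L:Q]. As gcd(2,3) = 1, [L:Q] is divisible by 6. Conversely L is generated over Q by √253 and ∛1132, so [L:Q] ≤ 2·3 = 6. Therefore [Q(√253, ∛1132) : Q] = 6.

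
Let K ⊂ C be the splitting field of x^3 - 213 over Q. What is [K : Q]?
[K : Q] = 6

The roots of x^3 - 213 are ∛213, ω∛213, ω^2∛213 where ω = e^(2πi/3) is a primitive cube root of unity, so K = Q(∛213, ω). Now [Q(∛213):Q] = 3 (since 213 is not a perfect cube, x^3 - 213 is irreducible) and [Q(ω):Q] = 2. Both 2 and 3 divide [K:Q], and [K:Q] ≤ 3·2 = 6, so [K:Q] = 6. (Equivalently: Q(∛213) ⊂ R but ω ∉ R, so [K : Q(∛213)] = 2.)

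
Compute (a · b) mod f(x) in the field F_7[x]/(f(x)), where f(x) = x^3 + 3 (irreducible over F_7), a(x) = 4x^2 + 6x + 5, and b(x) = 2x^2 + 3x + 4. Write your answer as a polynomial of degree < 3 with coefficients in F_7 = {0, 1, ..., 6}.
a · b ≡ 2x^2 + x + 4 (mod f(x))

Multiply in F_7[x]: a(x)·b(x) = (4x^2 + 6x + 5)·(2x^2 + 3x + 4) = x^4 + 3x^3 + 2x^2 + 4x + 6. This has degree ≥ 3, so divide by f(x) over F_7: x^4 + 3x^3 + 2x^2 + 4x + 6 = (x + 3)·(x^3 + 3) + (2x^2 + x + 4). Hence a·b ≡ 2x^2 + x + 4 (mod f). (F_7[x]/(f) is a field with 7^3 = 343 elements since f is irreducible of degree 3.)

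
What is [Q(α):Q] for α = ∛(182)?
[Q(α):Q] = 3

The minimal polynomial of α is x^3 - 182, irreducible over Q since 182 is not a perfect cube (so x^3 - 182 has no rational root). Hence [Q(α):Q] = deg(m_α) = 3.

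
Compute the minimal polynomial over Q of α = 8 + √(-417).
m_α(x) = x^2 - 16x + 481

From α - 8 = √(-417), squaring gives (α - 8)^2 = -417, i.e. α^2 - 16α + 64 = -417, so α^2 - 16α + 481 = 0. The discriminant of x^2 - 16x + 481 is (-16)^2 - 4·(481) = 256 - 1924 = -1668, and 4·(-417) is not a perfect square in Q since -417 is squarefree and ≠ 1. Hence x^2 - 16x + 481 is irreducible over Q and is the minimal polynomial of α.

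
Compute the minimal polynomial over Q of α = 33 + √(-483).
m_α(x) = x^2 - 66x + 1572

From α - 33 = √(-483), squaring gives (α - 33)^2 = -483, i.e. α^2 - 66α + 1089 = -483, so α^2 - 66α + 1572 = 0. The discriminant of x^2 - 66x + 1572 is (-66)^2 - 4·(1572) = 4356 - 6288 = -1932, and 4·(-483) is not a perfect square in Q since -483 is squarefree and ≠ 1. Hence x^2 - 66x + 1572 is irreducible over Q and is the minimal polynomial of α.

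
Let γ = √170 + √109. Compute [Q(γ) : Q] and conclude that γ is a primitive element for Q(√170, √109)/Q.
[Q(γ) : Q] = 4 (equivalently, Q(γ) = Q(√170, √109))

Obviously Q(γ) ⊆ Q(√170, √109), and [Q(√170, √109):Q] = 4 (since 170, 109 are distinct squarefree integers > 1 with 18530 not a perfect square). To show equality we compute the minimal polynomial of γ. From γ = √170 + √109: γ^2 = 170 + 2√(18530) + 109 = 279 + 2√(18530), so γ^2 - 279 = 2√(18530); squaring, (γ^2 - 279)^2 = 4·18530, i.e. γ^4 - 558γ^2 + 77841 - 74120 = 0, i.e. γ^4 - 558γ^2 + 3721 = 0. So γ is a root of x^4 - 558x^2 + 3721. This polynomial is irreducible over Q: it has no rational root (each ±√170 ± √109 is irrational), and any factorization into two quadratics over Q would force √(18530) ∈ Q (pairing opposite roots) or √170, √109 ∈ Q (other pairings), all impossible. Hence [Q(γ):Q] = 4 = [Q(√170, √109):Q], so Q(γ) = Q(√170, √109).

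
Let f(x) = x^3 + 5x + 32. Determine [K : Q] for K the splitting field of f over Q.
[K : Q] = 6

By the rational root test, any rational root of the monic integer polynomial f(x) = x^3 + 5x + 32 must be an integer dividing the constant term 32, i.e. one of ±{1, 2, 4, 8, 16, 32}. Evaluating: f(1) = 38, f(-1) = 26, f(2) = 50, f(-2) = 14, f(4) = 116, f(-4) = -52, f(8) = 584, f(-8) = -520, f(16) = 4208, f(-16) = -4144, f(32) = 32960, f(-32) = -32896; none is 0, so f has no rational root and is therefore irreducible over Q (a cubic with no linear factor over a field is irreducible). For an irreducible cubic, the Galois group is A_3 or S_3 according as the discriminant disc(f) = -4a^3 - 27b^2 = -4·(5)^3 - 27·(32)^2 = -28148 is or is not a square in Q. Here disc(f) = -28148 is not a perfect square in Q, so the Galois group of f over Q is not contained in A_3 and must be all of S_3. The splitting field has degree |S_3| = 6 over Q, so [K : Q] = 6.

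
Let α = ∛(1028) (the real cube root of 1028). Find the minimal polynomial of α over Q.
m_α(x) = x^3 - 1028

α satisfies α^3 = 1028, so x^3 - 1028 annihilates α. By the rational root test, a rational root p/q (in lowest terms) of x^3 - 1028 would satisfy p^3 = 1028 q^3, forcing q = 1 and p^3 = 1028; but 1028 is not a perfect cube, contradiction. A monic cubic over Q with no rational root is irreducible (any nontrivial factorization would include a linear factor). Hence x^3 - 1028 is the minimal polynomial of α, and in particular [Q(α):Q] = 3.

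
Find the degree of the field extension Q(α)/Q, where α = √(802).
[Q(α):Q] = 2

[Q(α):Q] equals the degree of the minimal polynomial of α. Here α^2 = 802 and x^2 - 802 is irreducible (d = 802 is squarefree, ≠ 1, hence not a square), so deg(m_α) = 2. Thus [Q(α):Q] = 2.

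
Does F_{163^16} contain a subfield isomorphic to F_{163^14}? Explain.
No: F_{163^14} is not a subfield of F_{163^16}

F_{p^m} embeds in F_{p^n} iff m | n. Here 14 ∤ 16 (since 16 = 1·14 + 2 with remainder 2 ≠ 0), so F_{163^14} is not a subfield of F_{163^16}. Equivalently: if it were, the tower law would give 14 = [F_{163^14}:F_163] dividing [F_{163^16}:F_163] = 16, contradiction.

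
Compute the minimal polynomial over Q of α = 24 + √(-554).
m_α(x) = x^2 - 48x + 1130

From α - 24 = √(-554), squaring gives (α - 24)^2 = -554, i.e. α^2 - 48α + 576 = -554, so α^2 - 48α + 1130 = 0. The discriminant of x^2 - 48x + 1130 is (-48)^2 - 4·(1130) = 2304 - 4520 = -2216, and 4·(-554) is not a perfect square in Q since -554 is squarefree and ≠ 1. Hence x^2 - 48x + 1130 is irreducible over Q and is the minimal polynomial of α.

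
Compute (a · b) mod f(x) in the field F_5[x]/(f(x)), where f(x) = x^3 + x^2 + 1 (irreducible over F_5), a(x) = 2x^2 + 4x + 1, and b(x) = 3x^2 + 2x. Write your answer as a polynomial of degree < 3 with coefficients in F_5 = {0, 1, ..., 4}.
a · b ≡ x^2 + x (mod f(x))

Multiply in F_5[x]: a(x)·b(x) = (2x^2 + 4x + 1)·(3x^2 + 2x) = x^4 + x^3 + x^2 + 2x. This has degree ≥ 3, so divide by f(x) over F_5: x^4 + x^3 + x^2 + 2x = (x)·(x^3 + x^2 + 1) + (x^2 + x). Hence a·b ≡ x^2 + x (mod f). (F_5[x]/(f) is a field with 5^3 = 125 elements since f is irreducible of degree 3.)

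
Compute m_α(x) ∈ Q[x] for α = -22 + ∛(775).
m_α(x) = x^3 + 66x^2 + 1452x + 9873

Set β = α + 22 = ∛(775), so β^3 = 775. Then (α + 22)^3 - 775 = 0, i.e. α is a root of g(x) = (x + 22)^3 - 775 = x^3 + 66x^2 + 1452x + 9873. Since g(x) = h(x + 22) where h(x) = x^3 - 775, and h is irreducible over Q (because 775 is not a perfect cube, so h has no rational root, and a monic cubic with no rational root is irreducible), g is also irreducible (irreducibility is preserved under the substitution x → x + 22). Hence m_α(x) = x^3 + 66x^2 + 1452x + 9873.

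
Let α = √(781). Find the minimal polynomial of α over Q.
m_α(x) = x^2 - 781

α satisfies α^2 - 781 = 0, so x^2 - 781 annihilates α. Since d = 781 is squarefree and ≠ 1, it is not a perfect square in Q, so x^2 - 781 has no rational root and is therefore irreducible over Q (a degree-2 polynomial over a field is irreducible iff it has no root). Hence m_α(x) = x^2 - 781.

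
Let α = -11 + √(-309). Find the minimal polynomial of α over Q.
m_α(x) = x^2 + 22x + 430

From α + 11 = √(-309), squaring gives (α + 11)^2 = -309, i.e. α^2 + 22α + 121 = -309, so α^2 + 22α + 430 = 0. The discriminant of x^2 + 22x + 430 is (22)^2 - 4·(430) = 484 - 1720 = -1236, and 4·(-309) is not a perfect square in Q since -309 is squarefree and ≠ 1. Hence x^2 + 22x + 430 is irreducible over Q and is the minimal polynomial of α.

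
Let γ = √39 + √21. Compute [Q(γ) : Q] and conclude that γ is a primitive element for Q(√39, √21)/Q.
[Q(γ) : Q] = 4 (equivalently, Q(γ) = Q(√39, √21))

Obviously Q(γ) ⊆ Q(√39, √21), and [Q(√39, √21):Q] = 4 (since 39, 21 are distinct squarefree integers > 1 with 819 not a perfect square). To show equality we compute the minimal polynomial of γ. From γ = √39 + √21: γ^2 = 39 + 2√(819) + 21 = 60 + 2√(819), so γ^2 - 60 = 2√(819); squaring, (γ^2 - 60)^2 = 4·819, i.e. γ^4 - 120γ^2 + 3600 - 3276 = 0, i.e. γ^4 - 120γ^2 + 324 = 0. So γ is a root of x^4 - 120x^2 + 324. This polynomial is irreducible over Q: it has no rational root (each ±√39 ± √21 is irrational), and any factorization into two quadratics over Q would force √(819) ∈ Q (pairing opposite roots) or √39, √21 ∈ Q (other pairings), all impossible. Hence [Q(γ):Q] = 4 = [Q(√39, √21):Q], so Q(γ) = Q(√39, √21).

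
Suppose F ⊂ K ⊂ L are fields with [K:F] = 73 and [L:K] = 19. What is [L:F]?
[L:F] = 1387

The tower law says that for any tower of field extensions F ⊂ K ⊂ L with finite degrees, [L:F] = [L:K] · [K:F]. Here this gives [L:F] = 19 · 73 = 1387.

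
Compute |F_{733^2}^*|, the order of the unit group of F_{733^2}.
|F_{733^2}^*| = 537288

F_{733^2} has 733^2 = 537289 elements; its multiplicative group consists of all nonzero elements, so |F_{733^2}^*| = 537289 - 1 = 537288. (It is cyclic since any finite subgroup of the multiplicative group of a field is cyclic.)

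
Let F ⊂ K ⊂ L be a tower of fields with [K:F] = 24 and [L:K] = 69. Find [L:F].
[L:F] = 1656

The tower law says that for any tower of field extensions F ⊂ K ⊂ L with finite degrees, [L:F] = [L:K] · [K:F]. Here this gives [L:F] = 69 · 24 = 1656.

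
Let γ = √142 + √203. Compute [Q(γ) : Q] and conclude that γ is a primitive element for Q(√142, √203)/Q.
[Q(γ) : Q] = 4 (equivalently, Q(γ) = Q(√142, √203))

Obviously Q(γ) ⊆ Q(√142, √203), and [Q(√142, √203):Q] = 4 (since 142, 203 are distinct squarefree integers > 1 with 28826 not a perfect square). To show equality we compute the minimal polynomial of γ. From γ = √142 + √203: γ^2 = 142 + 2√(28826) + 203 = 345 + 2√(28826), so γ^2 - 345 = 2√(28826); squaring, (γ^2 - 345)^2 = 4·28826, i.e. γ^4 - 690γ^2 + 119025 - 115304 = 0, i.e. γ^4 - 690γ^2 + 3721 = 0. So γ is a root of x^4 - 690x^2 + 3721. This polynomial is irreducible over Q: it has no rational root (each ±√142 ± √203 is irrational), and any factorization into two quadratics over Q would force √(28826) ∈ Q (pairing opposite roots) or √142, √203 ∈ Q (other pairings), all impossible. Hence [Q(γ):Q] = 4 = [Q(√142, √203):Q], so Q(γ) = Q(√142, √203).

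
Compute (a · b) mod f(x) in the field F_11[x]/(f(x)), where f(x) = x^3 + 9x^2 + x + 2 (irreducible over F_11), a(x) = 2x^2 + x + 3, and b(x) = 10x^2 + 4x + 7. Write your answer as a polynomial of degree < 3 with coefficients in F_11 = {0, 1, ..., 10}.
a · b ≡ x^2 + 9x + 4 (mod f(x))

Multiply in F_11[x]: a(x)·b(x) = (2x^2 + x + 3)·(10x^2 + 4x + 7) = 9x^4 + 7x^3 + 4x^2 + 8x + 10. This has degree ≥ 3, so divide by f(x) over F_11: 9x^4 + 7x^3 + 4x^2 + 8x + 10 = (9x + 3)·(x^3 + 9x^2 + x + 2) + (x^2 + 9x + 4). Hence a·b ≡ x^2 + 9x + 4 (mod f). (F_11[x]/(f) is a field with 11^3 = 1331 elements since f is irreducible of degree 3.)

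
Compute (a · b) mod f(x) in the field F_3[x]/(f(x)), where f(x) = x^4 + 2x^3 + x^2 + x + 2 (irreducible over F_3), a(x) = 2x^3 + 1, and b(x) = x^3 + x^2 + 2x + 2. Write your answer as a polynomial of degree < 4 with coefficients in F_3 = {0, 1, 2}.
a · b ≡ 2x^3 + 2x^2 + 2 (mod f(x))

Multiply in F_3[x]: a(x)·b(x) = (2x^3 + 1)·(x^3 + x^2 + 2x + 2) = 2x^6 + 2x^5 + x^4 + 2x^3 + x^2 + 2x + 2. This has degree ≥ 4, so divide by f(x) over F_3: 2x^6 + 2x^5 + x^4 + 2x^3 + x^2 + 2x + 2 = (2x^2 + x)·(x^4 + 2x^3 + x^2 + x + 2) + (2x^3 + 2x^2 + 2). Hence a·b ≡ 2x^3 + 2x^2 + 2 (mod f). (F_3[x]/(f) is a field with 3^4 = 81 elements since f is irreducible of degree 4.)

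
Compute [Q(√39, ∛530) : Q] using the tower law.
[Q(√39, ∛530) : Q] = 6

Let L = Q(√39, ∛530). Since Q(√39) ⊂ L and [Q(√39):Q] = 2, the tower law gives 2 | [L:Q]. Likewise Q(∛530) ⊂ L with [Q(∛530):Q] = 3 (because 530 is not a perfect cube), so 3 | [L:Q]. As gcd(2,3) = 1, [L:Q] is divisible by 6. Conversely L is generated over Q by √39 and ∛530, so [L:Q] ≤ 2·3 = 6. Therefore [Q(√39, ∛530) : Q] = 6.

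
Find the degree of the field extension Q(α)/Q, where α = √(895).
[Q(α):Q] = 2

[Q(α):Q] equals the degree of the minimal polynomial of α. Here α^2 = 895 and x^2 - 895 is irreducible (d = 895 is squarefree, ≠ 1, hence not a square), so deg(m_α) = 2. Thus [Q(α):Q] = 2.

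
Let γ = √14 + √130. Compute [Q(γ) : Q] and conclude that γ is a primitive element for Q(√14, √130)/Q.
[Q(γ) : Q] = 4 (equivalently, Q(γ) = Q(√14, √130))

Obviously Q(γ) ⊆ Q(√14, √130), and [Q(√14, √130):Q] = 4 (since 14, 130 are distinct squarefree integers > 1 with 1820 not a perfect square). To show equality we compute the minimal polynomial of γ. From γ = √14 + √130: γ^2 = 14 + 2√(1820) + 130 = 144 + 2√(1820), so γ^2 - 144 = 2√(1820); squaring, (γ^2 - 144)^2 = 4·1820, i.e. γ^4 - 288γ^2 + 20736 - 7280 = 0, i.e. γ^4 - 288γ^2 + 13456 = 0. So γ is a root of x^4 - 288x^2 + 13456. This polynomial is irreducible over Q: it has no rational root (each ±√14 ± √130 is irrational), and any factorization into two quadratics over Q would force √(1820) ∈ Q (pairing opposite roots) or √14, √130 ∈ Q (other pairings), all impossible. Hence [Q(γ):Q] = 4 = [Q(√14, √130):Q], so Q(γ) = Q(√14, √130).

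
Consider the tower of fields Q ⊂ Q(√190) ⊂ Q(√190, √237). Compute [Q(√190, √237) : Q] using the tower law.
[Q(√190, √237) : Q] = 4

[Q(√190):Q] = 2 (min poly x^2 - 190, irreducible since 190 is squarefree > 1). For the top step, suppose √237 ∈ Q(√190), say √237 = c + d√190 with c, d ∈ Q. Squaring: 237 = c^2 + 190d^2 + 2cd√190. Since √190 ∉ Q this forces 2cd = 0. If d = 0 then √237 = c ∈ Q, contradicting 237 squarefree > 1. If c = 0 then 237 = 190d^2, so 190·237 = (190d)^2 is a perfect square in Q — but 190·237 = 45030 is not a perfect square (since 190 and 237 are distinct squarefree integers). Contradiction. Hence √237 ∉ Q(√190), so x^2 - 237 stays irreducible over Q(√190) and [Q(√190, √237) : Q(√190)] = 2. By the tower law, [Q(√190, √237) : Q] = 2 · 2 = 4.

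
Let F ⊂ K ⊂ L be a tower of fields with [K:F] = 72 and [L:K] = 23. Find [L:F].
[L:F] = 1656

The tower law says that for any tower of field extensions F ⊂ K ⊂ L with finite degrees, [L:F] = [L:K] · [K:F]. Here this gives [L:F] = 23 · 72 = 1656.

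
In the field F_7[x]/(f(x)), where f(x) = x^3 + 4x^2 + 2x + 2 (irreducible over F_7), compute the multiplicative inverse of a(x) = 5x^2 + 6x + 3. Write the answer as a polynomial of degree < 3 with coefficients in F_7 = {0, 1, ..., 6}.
a(x)^(-1) ≡ 2x (mod f(x))

Since f is irreducible over F_7, F_7[x]/(f) is a field and a(x) ≠ 0 has an inverse. Apply the extended Euclidean algorithm to f(x) and a(x) in F_7[x]: f(x) = (3x)·a(x) + (2). The last nonzero remainder is the constant 2 = gcd(f, a) in F_7. Back-substituting through the division chain expresses 2 = s(x)·a(x) + t(x)·f(x) with s(x) ≡ 4x (mod f), so (4x)·a(x) ≡ 2 (mod f). Multiplying by 2^(-1) ≡ 4 in F_7 gives a(x)^(-1) ≡ 4·(4x) ≡ 2x (mod f). Check: (5x^2 + 6x + 3)·(2x) = 3x^3 + 5x^2 + 6x ≡ 1 (mod x^3 + 4x^2 + 2x + 2).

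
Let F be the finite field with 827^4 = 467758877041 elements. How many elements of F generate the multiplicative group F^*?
There are φ(467758877040) = 92783370240 primitive elements

F_q^* is cyclic of order q - 1 = 467758877040. A cyclic group of order m has exactly φ(m) generators. Here m = 467758877040 = 2^4 · 3^2 · 5 · 7 · 13 · 23 · 59 · 5261, so the number of primitive elements is φ(467758877040) = 92783370240.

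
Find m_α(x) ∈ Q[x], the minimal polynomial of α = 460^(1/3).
m_α(x) = x^3 - 460

α satisfies α^3 = 460, so x^3 - 460 annihilates α. By the rational root test, a rational root p/q (in lowest terms) of x^3 - 460 would satisfy p^3 = 460 q^3, forcing q = 1 and p^3 = 460; but 460 is not a perfect cube, contradiction. A monic cubic over Q with no rational root is irreducible (any nontrivial factorization would include a linear factor). Hence x^3 - 460 is the minimal polynomial of α, and in particular [Q(α):Q] = 3.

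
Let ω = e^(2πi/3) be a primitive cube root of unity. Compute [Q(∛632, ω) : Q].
[Q(∛632, ω) : Q] = 6

[Q(∛632):Q] = 3 (min poly x^3 - 632, irreducible since 632 is not a perfect cube). [Q(ω):Q] = 2 (min poly x^2 + x + 1). Since Q(∛632) ⊂ R and ω ∉ R, we have ω ∉ Q(∛632), so x^2 + x + 1 remains irreducible over Q(∛632) and [Q(∛632, ω) : Q(∛632)] = 2. By the tower law, [Q(∛632, ω) : Q] = 3 · 2 = 6. (In fact Q(∛632, ω) is the splitting field of x^3 - 632 over Q.)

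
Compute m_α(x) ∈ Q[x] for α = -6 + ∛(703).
m_α(x) = x^3 + 18x^2 + 108x - 487

Set β = α + 6 = ∛(703), so β^3 = 703. Then (α + 6)^3 - 703 = 0, i.e. α is a root of g(x) = (x + 6)^3 - 703 = x^3 + 18x^2 + 108x - 487. Since g(x) = h(x + 6) where h(x) = x^3 - 703, and h is irreducible over Q (because 703 is not a perfect cube, so h has no rational root, and a monic cubic with no rational root is irreducible), g is also irreducible (irreducibility is preserved under the substitution x → x + 6). Hence m_α(x) = x^3 + 18x^2 + 108x - 487.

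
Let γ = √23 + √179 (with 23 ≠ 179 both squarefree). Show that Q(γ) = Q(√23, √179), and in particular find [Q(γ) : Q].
[Q(γ) : Q] = 4 (equivalently, Q(γ) = Q(√23, √179))

Obviously Q(γ) ⊆ Q(√23, √179), and [Q(√23, √179):Q] = 4 (since 23, 179 are distinct squarefree integers > 1 with 4117 not a perfect square). To show equality we compute the minimal polynomial of γ. From γ = √23 + √179: γ^2 = 23 + 2√(4117) + 179 = 202 + 2√(4117), so γ^2 - 202 = 2√(4117); squaring, (γ^2 - 202)^2 = 4·4117, i.e. γ^4 - 404γ^2 + 40804 - 16468 = 0, i.e. γ^4 - 404γ^2 + 24336 = 0. So γ is a root of x^4 - 404x^2 + 24336. This polynomial is irreducible over Q: it has no rational root (each ±√23 ± √179 is irrational), and any factorization into two quadratics over Q would force √(4117) ∈ Q (pairing opposite roots) or √23, √179 ∈ Q (other pairings), all impossible. Hence [Q(γ):Q] = 4 = [Q(√23, √179):Q], so Q(γ) = Q(√23, √179).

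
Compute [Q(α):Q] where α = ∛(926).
[Q(α):Q] = 3

The minimal polynomial of α is x^3 - 926, irreducible over Q since 926 is not a perfect cube (so x^3 - 926 has no rational root). Hence [Q(α):Q] = deg(m_α) = 3.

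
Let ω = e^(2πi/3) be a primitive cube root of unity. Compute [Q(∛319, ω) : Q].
[Q(∛319, ω) : Q] = 6

[Q(∛319):Q] = 3 (min poly x^3 - 319, irreducible since 319 is not a perfect cube). [Q(ω):Q] = 2 (min poly x^2 + x + 1). Since Q(∛319) ⊂ R and ω ∉ R, we have ω ∉ Q(∛319), so x^2 + x + 1 remains irreducible over Q(∛319) and [Q(∛319, ω) : Q(∛319)] = 2. By the tower law, [Q(∛319, ω) : Q] = 3 · 2 = 6. (In fact Q(∛319, ω) is the splitting field of x^3 - 319 over Q.)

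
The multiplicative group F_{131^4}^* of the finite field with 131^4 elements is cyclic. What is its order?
|F_{131^4}^*| = 294499920

F_{131^4} has 131^4 = 294499921 elements; its multiplicative group consists of all nonzero elements, so |F_{131^4}^*| = 294499921 - 1 = 294499920. (It is cyclic since any finite subgroup of the multiplicative group of a field is cyclic.)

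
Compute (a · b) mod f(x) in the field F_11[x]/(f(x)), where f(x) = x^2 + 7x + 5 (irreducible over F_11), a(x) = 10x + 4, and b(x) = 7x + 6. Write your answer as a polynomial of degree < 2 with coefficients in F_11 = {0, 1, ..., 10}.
a · b ≡ 5x + 4 (mod f(x))

Multiply in F_11[x]: a(x)·b(x) = (10x + 4)·(7x + 6) = 4x^2 + 2. This has degree ≥ 2, so divide by f(x) over F_11: 4x^2 + 2 = (4)·(x^2 + 7x + 5) + (5x + 4). Hence a·b ≡ 5x + 4 (mod f). (F_11[x]/(f) is a field with 11^2 = 121 elements since f is irreducible of degree 2.)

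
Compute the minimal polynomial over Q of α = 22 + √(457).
m_α(x) = x^2 - 44x + 27

From α - 22 = √(457), squaring gives (α - 22)^2 = 457, i.e. α^2 - 44α + 484 = 457, so α^2 - 44α + 27 = 0. The discriminant of x^2 - 44x + 27 is (-44)^2 - 4·(27) = 1936 - 108 = 1828, and 4·(457) is not a perfect square in Q since 457 is squarefree and ≠ 1. Hence x^2 - 44x + 27 is irreducible over Q and is the minimal polynomial of α.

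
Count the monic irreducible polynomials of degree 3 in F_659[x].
There are 95396840 monic irreducible polynomials of degree 3 over F_659

Each element of F_{659^3} that lies in no proper subfield is a root of exactly one monic irreducible of degree 3 over F_659, and each such polynomial has 3 distinct roots in F_{659^3}. By Möbius inversion the count is N_659(3) = (1/3) Σ_{d|3} μ(3/d) · 659^d = (1/3)(μ(3)·659^1 + μ(1)·659^3) = 286190520/3 = 95396840.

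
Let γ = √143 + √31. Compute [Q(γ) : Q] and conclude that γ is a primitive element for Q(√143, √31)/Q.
[Q(γ) : Q] = 4 (equivalently, Q(γ) = Q(√143, √31))

Obviously Q(γ) ⊆ Q(√143, √31), and [Q(√143, √31):Q] = 4 (since 143, 31 are distinct squarefree integers > 1 with 4433 not a perfect square). To show equality we compute the minimal polynomial of γ. From γ = √143 + √31: γ^2 = 143 + 2√(4433) + 31 = 174 + 2√(4433), so γ^2 - 174 = 2√(4433); squaring, (γ^2 - 174)^2 = 4·4433, i.e. γ^4 - 348γ^2 + 30276 - 17732 = 0, i.e. γ^4 - 348γ^2 + 12544 = 0. So γ is a root of x^4 - 348x^2 + 12544. This polynomial is irreducible over Q: it has no rational root (each ±√143 ± √31 is irrational), and any factorization into two quadratics over Q would force √(4433) ∈ Q (pairing opposite roots) or √143, √31 ∈ Q (other pairings), all impossible. Hence [Q(γ):Q] = 4 = [Q(√143, √31):Q], so Q(γ) = Q(√143, √31).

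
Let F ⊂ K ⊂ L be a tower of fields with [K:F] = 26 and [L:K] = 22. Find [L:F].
[L:F] = 572

The tower law says that for any tower of field extensions F ⊂ K ⊂ L with finite degrees, [L:F] = [L:K] · [K:F]. Here this gives [L:F] = 22 · 26 = 572.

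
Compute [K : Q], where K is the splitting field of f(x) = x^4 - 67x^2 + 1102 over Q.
[K : Q] = 4

Solving the quadratic in x^2: x^2 = (67 ± √(67^2 - 4·1102))/2 = (67 ± √81)/2 = (67 ± 9)/2, giving x^2 = 29 or x^2 = 38. So f(x) = (x^2 - 29)(x^2 - 38) and the roots of f are ±√29, ±√38. Hence the splitting field is K = Q(√29, √38). Since 29 and 38 are distinct squarefree integers > 1, their product 1102 is not a perfect square, so √38 ∉ Q(√29). By the tower law [K:Q] = [Q(√29,√38):Q(√29)] · [Q(√29):Q] = 2 · 2 = 4.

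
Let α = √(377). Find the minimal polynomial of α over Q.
m_α(x) = x^2 - 377

α satisfies α^2 - 377 = 0, so x^2 - 377 annihilates α. Since d = 377 is squarefree and ≠ 1, it is not a perfect square in Q, so x^2 - 377 has no rational root and is therefore irreducible over Q (a degree-2 polynomial over a field is irreducible iff it has no root). Hence m_α(x) = x^2 - 377.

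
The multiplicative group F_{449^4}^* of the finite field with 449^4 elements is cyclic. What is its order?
|F_{449^4}^*| = 40642963200

F_{449^4} has 449^4 = 40642963201 elements; its multiplicative group consists of all nonzero elements, so |F_{449^4}^*| = 40642963201 - 1 = 40642963200. (It is cyclic since any finite subgroup of the multiplicative group of a field is cyclic.)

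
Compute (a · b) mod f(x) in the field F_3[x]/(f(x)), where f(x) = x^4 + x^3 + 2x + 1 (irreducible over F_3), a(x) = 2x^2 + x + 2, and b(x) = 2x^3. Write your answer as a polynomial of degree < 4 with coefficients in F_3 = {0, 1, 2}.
a · b ≡ x^2 + 2 (mod f(x))

Multiply in F_3[x]: a(x)·b(x) = (2x^2 + x + 2)·(2x^3) = x^5 + 2x^4 + x^3. This has degree ≥ 4, so divide by f(x) over F_3: x^5 + 2x^4 + x^3 = (x + 1)·(x^4 + x^3 + 2x + 1) + (x^2 + 2). Hence a·b ≡ x^2 + 2 (mod f). (F_3[x]/(f) is a field with 3^4 = 81 elements since f is irreducible of degree 4.)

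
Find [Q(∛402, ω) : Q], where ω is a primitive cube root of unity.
[Q(∛402, ω) : Q] = 6

[Q(∛402):Q] = 3 (min poly x^3 - 402, irreducible since 402 is not a perfect cube). [Q(ω):Q] = 2 (min poly x^2 + x + 1). Since Q(∛402) ⊂ R and ω ∉ R, we have ω ∉ Q(∛402), so x^2 + x + 1 remains irreducible over Q(∛402) and [Q(∛402, ω) : Q(∛402)] = 2. By the tower law, [Q(∛402, ω) : Q] = 3 · 2 = 6. (In fact Q(∛402, ω) is the splitting field of x^3 - 402 over Q.)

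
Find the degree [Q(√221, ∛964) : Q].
[Q(√221, ∛964) : Q] = 6

Let L = Q(√221, ∛964). Since Q(√221) ⊂ L and [Q(√221):Q] = 2, the tower law gives 2 | [L:Q]. Likewise Q(∛964) ⊂ L with [Q(∛964):Q] = 3 (because 964 is not a perfect cube), so 3 | [L:Q]. As gcd(2,3) = 1, [L:Q] is divisible by 6. Conversely L is generated over Q by √221 and ∛964, so [L:Q] ≤ 2·3 = 6. Therefore [Q(√221, ∛964) : Q] = 6.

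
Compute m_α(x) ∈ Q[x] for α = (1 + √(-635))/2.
m_α(x) = x^2 - x + 159

From 2α - 1 = √(-635), squaring gives (2α - 1)^2 = -635, i.e. 4α^2 - 4α + 1 = -635, so α^2 - α + (1 + 635)/4 = 0. Since -635 ≡ 1 (mod 4), (1 + 635)/4 = 159 ∈ Z. The polynomial x^2 - x + 159 has discriminant 1 - 4·(159) = -635, which is not a perfect square in Q (d = -635 is squarefree and ≠ 1), so x^2 - x + 159 is irreducible over Q. It is the minimal polynomial of α.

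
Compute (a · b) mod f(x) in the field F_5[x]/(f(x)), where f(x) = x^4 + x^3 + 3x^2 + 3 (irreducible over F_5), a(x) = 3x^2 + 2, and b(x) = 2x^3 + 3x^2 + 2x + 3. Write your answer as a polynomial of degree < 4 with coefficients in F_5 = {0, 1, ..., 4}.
a · b ≡ 4x^3 + x^2 + x + 2 (mod f(x))

Multiply in F_5[x]: a(x)·b(x) = (3x^2 + 2)·(2x^3 + 3x^2 + 2x + 3) = x^5 + 4x^4 + 4x + 1. This has degree ≥ 4, so divide by f(x) over F_5: x^5 + 4x^4 + 4x + 1 = (x + 3)·(x^4 + x^3 + 3x^2 + 3) + (4x^3 + x^2 + x + 2). Hence a·b ≡ 4x^3 + x^2 + x + 2 (mod f). (F_5[x]/(f) is a field with 5^4 = 625 elements since f is irreducible of degree 4.)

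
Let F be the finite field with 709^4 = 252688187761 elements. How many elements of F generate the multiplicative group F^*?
There are φ(252688187760) = 63533998080 primitive elements

F_q^* is cyclic of order q - 1 = 252688187760. A cyclic group of order m has exactly φ(m) generators. Here m = 252688187760 = 2^4 · 3 · 5 · 37 · 59 · 71 · 6793, so the number of primitive elements is φ(252688187760) = 63533998080.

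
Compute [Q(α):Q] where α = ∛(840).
[Q(α):Q] = 3

The minimal polynomial of α is x^3 - 840, irreducible over Q since 840 is not a perfect cube (so x^3 - 840 has no rational root). Hence [Q(α):Q] = deg(m_α) = 3.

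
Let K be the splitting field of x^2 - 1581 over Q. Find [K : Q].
[K : Q] = 2

f(x) = x^2 - 1581 factors as (x - √1581)(x + √1581). The splitting field is K = Q(√1581). Since 1581 is squarefree and > 1, it is not a perfect square, so x^2 - 1581 is irreducible over Q and [Q(√1581) : Q] = 2. Hence [K : Q] = 2.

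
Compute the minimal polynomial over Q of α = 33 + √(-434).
m_α(x) = x^2 - 66x + 1523

From α - 33 = √(-434), squaring gives (α - 33)^2 = -434, i.e. α^2 - 66α + 1089 = -434, so α^2 - 66α + 1523 = 0. The discriminant of x^2 - 66x + 1523 is (-66)^2 - 4·(1523) = 4356 - 6092 = -1736, and 4·(-434) is not a perfect square in Q since -434 is squarefree and ≠ 1. Hence x^2 - 66x + 1523 is irreducible over Q and is the minimal polynomial of α.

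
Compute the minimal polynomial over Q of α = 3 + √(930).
m_α(x) = x^2 - 6x - 921

From α - 3 = √(930), squaring gives (α - 3)^2 = 930, i.e. α^2 - 6α + 9 = 930, so α^2 - 6α - 921 = 0. The discriminant of x^2 - 6x - 921 is (-6)^2 - 4·(-921) = 36 + 3684 = 3720, and 4·(930) is not a perfect square in Q since 930 is squarefree and ≠ 1. Hence x^2 - 6x - 921 is irreducible over Q and is the minimal polynomial of α.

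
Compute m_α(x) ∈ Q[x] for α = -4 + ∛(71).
m_α(x) = x^3 + 12x^2 + 48x - 7

Set β = α + 4 = ∛(71), so β^3 = 71. Then (α + 4)^3 - 71 = 0, i.e. α is a root of g(x) = (x + 4)^3 - 71 = x^3 + 12x^2 + 48x - 7. Since g(x) = h(x + 4) where h(x) = x^3 - 71, and h is irreducible over Q (because 71 is not a perfect cube, so h has no rational root, and a monic cubic with no rational root is irreducible), g is also irreducible (irreducibility is preserved under the substitution x → x + 4). Hence m_α(x) = x^3 + 12x^2 + 48x - 7.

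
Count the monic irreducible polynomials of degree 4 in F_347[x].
There are 3624551718 monic irreducible polynomials of degree 4 over F_347

Each element of F_{347^4} that lies in no proper subfield is a root of exactly one monic irreducible of degree 4 over F_347, and each such polynomial has 4 distinct roots in F_{347^4}. By Möbius inversion the count is N_347(4) = (1/4) Σ_{d|4} μ(4/d) · 347^d = (1/4)(μ(4)·347^1 + μ(2)·347^2 + μ(1)·347^4) = 14498206872/4 = 3624551718.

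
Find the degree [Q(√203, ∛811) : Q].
[Q(√203, ∛811) : Q] = 6

Let L = Q(√203, ∛811). Since Q(√203) ⊂ L and [Q(√203):Q] = 2, the tower law gives 2 | [L:Q]. Likewise Q(∛811) ⊂ L with [Q(∛811):Q] = 3 (because 811 is not a perfect cube), so 3 | [L:Q]. As gcd(2,3) = 1, [L:Q] is divisible by 6. Conversely L is generated over Q by √203 and ∛811, so [L:Q] ≤ 2·3 = 6. Therefore [Q(√203, ∛811) : Q] = 6.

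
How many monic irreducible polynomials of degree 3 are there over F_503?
There are 42421008 monic irreducible polynomials of degree 3 over F_503

Each element of F_{503^3} that lies in no proper subfield is a root of exactly one monic irreducible of degree 3 over F_503, and each such polynomial has 3 distinct roots in F_{503^3}. By Möbius inversion the count is N_503(3) = (1/3) Σ_{d|3} μ(3/d) · 503^d = (1/3)(μ(3)·503^1 + μ(1)·503^3) = 127263024/3 = 42421008.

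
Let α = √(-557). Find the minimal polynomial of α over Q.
m_α(x) = x^2 + 557

α satisfies α^2 + 557 = 0, so x^2 + 557 annihilates α. Since d = -557 is squarefree and ≠ 1, it is not a perfect square in Q, so x^2 + 557 has no rational root and is therefore irreducible over Q (a degree-2 polynomial over a field is irreducible iff it has no root). Hence m_α(x) = x^2 + 557.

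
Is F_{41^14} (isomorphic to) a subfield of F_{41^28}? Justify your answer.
Yes: F_{41^14} is a subfield of F_{41^28}

F_{p^m} embeds in F_{p^n} iff m | n (since F_{p^n} is the splitting field of x^(p^n) - x, and F_{p^m} ⊂ F_{p^n} forces p^n to be a power of p^m, i.e. m | n; conversely if m | n then every root of x^(p^m) - x is a root of x^(p^n) - x). Here 14 | 28 (since 28 = 2·14), so F_{41^14} is a subfield of F_{41^28}, and [F_{41^28} : F_{41^14}] = 28/14 = 2.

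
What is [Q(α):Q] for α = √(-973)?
[Q(α):Q] = 2

[Q(α):Q] equals the degree of the minimal polynomial of α. Here α^2 = -973 and x^2 + 973 is irreducible (d = -973 is squarefree, ≠ 1, hence not a square), so deg(m_α) = 2. Thus [Q(α):Q] = 2.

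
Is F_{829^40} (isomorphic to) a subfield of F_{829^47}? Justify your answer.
No: F_{829^40} is not a subfield of F_{829^47}

F_{p^m} embeds in F_{p^n} iff m | n. Here 40 ∤ 47 (since 47 = 1·40 + 7 with remainder 7 ≠ 0), so F_{829^40} is not a subfield of F_{829^47}. Equivalently: if it were, the tower law would give 40 = [F_{829^40}:F_829] dividing [F_{829^47}:F_829] = 47, contradiction.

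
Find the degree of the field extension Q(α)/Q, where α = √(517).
[Q(α):Q] = 2

[Q(α):Q] equals the degree of the minimal polynomial of α. Here α^2 = 517 and x^2 - 517 is irreducible (d = 517 is squarefree, ≠ 1, hence not a square), so deg(m_α) = 2. Thus [Q(α):Q] = 2.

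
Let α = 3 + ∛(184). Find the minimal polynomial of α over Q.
m_α(x) = x^3 - 9x^2 + 27x - 211

Set β = α - 3 = ∛(184), so β^3 = 184. Then (α - 3)^3 - 184 = 0, i.e. α is a root of g(x) = (x - 3)^3 - 184 = x^3 - 9x^2 + 27x - 211. Since g(x) = h(x - 3) where h(x) = x^3 - 184, and h is irreducible over Q (because 184 is not a perfect cube, so h has no rational root, and a monic cubic with no rational root is irreducible), g is also irreducible (irreducibility is preserved under the substitution x → x - 3). Hence m_α(x) = x^3 - 9x^2 + 27x - 211.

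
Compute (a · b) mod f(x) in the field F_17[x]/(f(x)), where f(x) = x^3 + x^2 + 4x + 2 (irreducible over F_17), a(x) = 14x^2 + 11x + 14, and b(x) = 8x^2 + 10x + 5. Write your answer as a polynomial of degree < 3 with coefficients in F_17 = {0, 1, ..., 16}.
a · b ≡ 8 (mod f(x))

Multiply in F_17[x]: a(x)·b(x) = (14x^2 + 11x + 14)·(8x^2 + 10x + 5) = 10x^4 + 7x^3 + 3x^2 + 8x + 2. This has degree ≥ 3, so divide by f(x) over F_17: 10x^4 + 7x^3 + 3x^2 + 8x + 2 = (10x + 14)·(x^3 + x^2 + 4x + 2) + (8). Hence a·b ≡ 8 (mod f). (F_17[x]/(f) is a field with 17^3 = 4913 elements since f is irreducible of degree 3.)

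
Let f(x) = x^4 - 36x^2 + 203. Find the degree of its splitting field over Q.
[K : Q] = 4

Solving the quadratic in x^2: x^2 = (36 ± √(36^2 - 4·203))/2 = (36 ± √484)/2 = (36 ± 22)/2, giving x^2 = 29 or x^2 = 7. So f(x) = (x^2 - 29)(x^2 - 7) and the roots of f are ±√29, ±√7. Hence the splitting field is K = Q(√29, √7). Since 29 and 7 are distinct squarefree integers > 1, their product 203 is not a perfect square, so √7 ∉ Q(√29). By the tower law [K:Q] = [Q(√29,√7):Q(√29)] · [Q(√29):Q] = 2 · 2 = 4.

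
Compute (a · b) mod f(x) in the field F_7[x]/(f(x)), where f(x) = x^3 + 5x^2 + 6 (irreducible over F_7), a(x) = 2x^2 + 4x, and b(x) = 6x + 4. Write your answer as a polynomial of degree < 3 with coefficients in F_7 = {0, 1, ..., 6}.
a · b ≡ 2x + 5 (mod f(x))

Multiply in F_7[x]: a(x)·b(x) = (2x^2 + 4x)·(6x + 4) = 5x^3 + 4x^2 + 2x. This has degree ≥ 3, so divide by f(x) over F_7: 5x^3 + 4x^2 + 2x = (5)·(x^3 + 5x^2 + 6) + (2x + 5). Hence a·b ≡ 2x + 5 (mod f). (F_7[x]/(f) is a field with 7^3 = 343 elements since f is irreducible of degree 3.)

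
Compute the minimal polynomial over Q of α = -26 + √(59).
m_α(x) = x^2 + 52x + 617

From α + 26 = √(59), squaring gives (α + 26)^2 = 59, i.e. α^2 + 52α + 676 = 59, so α^2 + 52α + 617 = 0. The discriminant of x^2 + 52x + 617 is (52)^2 - 4·(617) = 2704 - 2468 = 236, and 4·(59) is not a perfect square in Q since 59 is squarefree and ≠ 1. Hence x^2 + 52x + 617 is irreducible over Q and is the minimal polynomial of α.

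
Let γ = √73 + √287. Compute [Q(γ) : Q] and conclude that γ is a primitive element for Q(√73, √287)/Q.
[Q(γ) : Q] = 4 (equivalently, Q(γ) = Q(√73, √287))

Obviously Q(γ) ⊆ Q(√73, √287), and [Q(√73, √287):Q] = 4 (since 73, 287 are distinct squarefree integers > 1 with 20951 not a perfect square). To show equality we compute the minimal polynomial of γ. From γ = √73 + √287: γ^2 = 73 + 2√(20951) + 287 = 360 + 2√(20951), so γ^2 - 360 = 2√(20951); squaring, (γ^2 - 360)^2 = 4·20951, i.e. γ^4 - 720γ^2 + 129600 - 83804 = 0, i.e. γ^4 - 720γ^2 + 45796 = 0. So γ is a root of x^4 - 720x^2 + 45796. This polynomial is irreducible over Q: it has no rational root (each ±√73 ± √287 is irrational), and any factorization into two quadratics over Q would force √(20951) ∈ Q (pairing opposite roots) or √73, √287 ∈ Q (other pairings), all impossible. Hence [Q(γ):Q] = 4 = [Q(√73, √287):Q], so Q(γ) = Q(√73, √287).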